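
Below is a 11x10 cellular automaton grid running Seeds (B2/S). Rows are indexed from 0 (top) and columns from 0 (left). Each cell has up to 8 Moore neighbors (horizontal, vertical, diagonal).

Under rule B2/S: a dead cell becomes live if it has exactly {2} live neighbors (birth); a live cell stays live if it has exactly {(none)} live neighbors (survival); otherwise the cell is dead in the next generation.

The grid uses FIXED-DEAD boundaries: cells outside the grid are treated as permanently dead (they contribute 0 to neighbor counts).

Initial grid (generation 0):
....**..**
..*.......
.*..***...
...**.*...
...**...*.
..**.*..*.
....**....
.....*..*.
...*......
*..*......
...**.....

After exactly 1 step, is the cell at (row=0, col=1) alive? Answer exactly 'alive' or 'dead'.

Simulating step by step:
Generation 0 (given above): 28 live cells
Generation 1: 19 live cells
...*......
.*.....***
.......*..
..........
......*..*
......**.*
..*....***
...*..*...
..*.......
..........
..*.......

Cell (0,1) at generation 1: 0 -> dead

Answer: dead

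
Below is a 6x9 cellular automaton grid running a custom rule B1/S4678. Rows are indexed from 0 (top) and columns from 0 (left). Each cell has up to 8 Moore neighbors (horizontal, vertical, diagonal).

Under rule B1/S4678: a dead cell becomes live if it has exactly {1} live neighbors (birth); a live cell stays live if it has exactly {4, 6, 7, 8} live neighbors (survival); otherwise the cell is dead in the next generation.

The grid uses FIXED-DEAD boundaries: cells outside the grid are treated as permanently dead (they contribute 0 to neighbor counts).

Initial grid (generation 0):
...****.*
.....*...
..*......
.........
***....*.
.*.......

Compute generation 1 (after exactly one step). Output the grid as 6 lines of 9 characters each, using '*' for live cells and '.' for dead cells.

Simulating step by step:
Generation 0 (given above): 12 live cells
Generation 1: 18 live cells
(generation 1 grid is the final answer)

Answer: ..*......
.*......*
.*.****..
......***
...*..*.*
...*..***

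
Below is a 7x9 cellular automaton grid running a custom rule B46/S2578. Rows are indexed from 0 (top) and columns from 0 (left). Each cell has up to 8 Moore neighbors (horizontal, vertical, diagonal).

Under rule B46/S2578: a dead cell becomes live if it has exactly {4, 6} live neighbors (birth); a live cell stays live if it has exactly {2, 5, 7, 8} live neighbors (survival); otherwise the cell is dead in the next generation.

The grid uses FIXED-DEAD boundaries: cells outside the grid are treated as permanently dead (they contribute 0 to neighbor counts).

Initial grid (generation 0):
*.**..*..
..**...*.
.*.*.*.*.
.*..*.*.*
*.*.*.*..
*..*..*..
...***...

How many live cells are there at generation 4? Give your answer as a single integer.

Answer: 4

Derivation:
Simulating step by step:
Generation 0 (given above): 25 live cells
Generation 1: 22 live cells
.........
.**.*.**.
.*..***..
..**...*.
*****.**.
......*..
...*.*...
Generation 2: 12 live cells
.........
.**.*..*.
.......*.
..**.....
....*....
..****...
.........
Generation 3: 6 live cells
.........
.........
..**.....
...*.....
..**.....
.....*...
.........
Generation 4: 4 live cells
.........
.........
..**.....
.........
..**.....
.........
.........
Population at generation 4: 4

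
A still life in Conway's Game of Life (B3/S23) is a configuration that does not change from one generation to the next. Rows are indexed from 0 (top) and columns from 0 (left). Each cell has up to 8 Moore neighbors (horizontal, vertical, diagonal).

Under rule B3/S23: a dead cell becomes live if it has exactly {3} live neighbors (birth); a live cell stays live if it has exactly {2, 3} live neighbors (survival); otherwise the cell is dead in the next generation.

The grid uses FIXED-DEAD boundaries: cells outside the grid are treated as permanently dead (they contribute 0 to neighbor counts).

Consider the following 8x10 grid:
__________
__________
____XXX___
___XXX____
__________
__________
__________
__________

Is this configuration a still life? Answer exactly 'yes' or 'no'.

Compute generation 1 and compare to generation 0 (given above):
Generation 1:
__________
_____X____
___X__X___
___X__X___
____X_____
__________
__________
__________
Cell (1,5) differs: gen0=0 vs gen1=1 -> NOT a still life.

Answer: no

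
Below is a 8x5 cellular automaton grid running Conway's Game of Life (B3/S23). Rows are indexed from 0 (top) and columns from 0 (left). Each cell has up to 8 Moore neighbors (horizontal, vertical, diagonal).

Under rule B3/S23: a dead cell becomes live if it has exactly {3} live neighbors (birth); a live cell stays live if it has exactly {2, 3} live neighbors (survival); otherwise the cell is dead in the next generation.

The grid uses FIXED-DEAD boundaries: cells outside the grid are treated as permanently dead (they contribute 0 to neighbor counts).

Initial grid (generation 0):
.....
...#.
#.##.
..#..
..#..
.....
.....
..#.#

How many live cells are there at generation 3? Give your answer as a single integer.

Answer: 7

Derivation:
Simulating step by step:
Generation 0 (given above): 8 live cells
Generation 1: 6 live cells
.....
..##.
.###.
..#..
.....
.....
.....
.....
Generation 2: 6 live cells
.....
.#.#.
.#...
.###.
.....
.....
.....
.....
Generation 3: 7 live cells
.....
..#..
##.#.
.##..
..#..
.....
.....
.....
Population at generation 3: 7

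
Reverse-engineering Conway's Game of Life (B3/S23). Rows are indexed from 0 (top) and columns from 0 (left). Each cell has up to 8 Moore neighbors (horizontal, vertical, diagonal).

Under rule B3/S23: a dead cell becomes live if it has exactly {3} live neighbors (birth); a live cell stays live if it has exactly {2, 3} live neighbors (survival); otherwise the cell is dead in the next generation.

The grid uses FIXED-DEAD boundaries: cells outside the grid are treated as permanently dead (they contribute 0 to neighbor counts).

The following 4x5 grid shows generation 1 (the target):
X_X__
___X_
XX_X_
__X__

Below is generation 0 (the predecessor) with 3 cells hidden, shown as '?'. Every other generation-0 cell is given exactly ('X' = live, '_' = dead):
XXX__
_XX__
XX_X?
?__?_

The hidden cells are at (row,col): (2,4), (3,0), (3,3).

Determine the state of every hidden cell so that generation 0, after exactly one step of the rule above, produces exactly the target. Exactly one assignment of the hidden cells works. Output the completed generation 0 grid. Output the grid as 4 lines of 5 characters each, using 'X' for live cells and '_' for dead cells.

Hidden generation-0 cells (in order): (2,4), (3,0), (3,3).
A hidden cell only influences target cells in its own 3x3 neighborhood. Try each of the 2^3 = 8 assignments, step the completed generation 0 forward once under B3/S23, and compare with the target:
  (2,4)=_ (3,0)=_ (3,3)=_ -> step gives (2,3)='_' but target has 'X' -> reject
  (2,4)=_ (3,0)=_ (3,3)=X -> step reproduces the target at every cell -> ACCEPT
  (2,4)=_ (3,0)=X (3,3)=_ -> step gives (2,1)='_' but target has 'X' -> reject
  (2,4)=_ (3,0)=X (3,3)=X -> step gives (2,1)='_' but target has 'X' -> reject
  (2,4)=X (3,0)=_ (3,3)=_ -> step gives (1,3)='_' but target has 'X' -> reject
  (2,4)=X (3,0)=_ (3,3)=X -> step gives (1,3)='_' but target has 'X' -> reject
  (2,4)=X (3,0)=X (3,3)=_ -> step gives (1,3)='_' but target has 'X' -> reject
  (2,4)=X (3,0)=X (3,3)=X -> step gives (1,3)='_' but target has 'X' -> reject
Unique solution: (2,4)=dead, (3,0)=dead, (3,3)=live.
Check: live-neighbor counts of every cell in the completed generation 0:
24320
56531
23522
22312
Applying B3/S23 to generation 0 with these counts gives:
X_X__
___X_
XX_X_
__X__
which matches the target exactly.

Answer: XXX__
_XX__
XX_X_
___X_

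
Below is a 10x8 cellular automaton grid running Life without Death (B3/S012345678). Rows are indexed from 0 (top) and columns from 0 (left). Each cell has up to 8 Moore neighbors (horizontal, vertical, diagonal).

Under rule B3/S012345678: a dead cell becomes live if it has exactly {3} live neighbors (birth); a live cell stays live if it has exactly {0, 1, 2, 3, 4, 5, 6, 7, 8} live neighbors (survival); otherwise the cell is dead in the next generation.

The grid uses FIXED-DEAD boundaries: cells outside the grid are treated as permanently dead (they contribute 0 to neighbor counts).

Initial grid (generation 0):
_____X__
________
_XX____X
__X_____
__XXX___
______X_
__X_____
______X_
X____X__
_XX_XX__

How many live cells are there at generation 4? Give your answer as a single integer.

Simulating step by step:
Generation 0 (given above): 17 live cells
Generation 1: 21 live cells
_____X__
________
_XX____X
__X_____
__XXX___
__X___X_
__X_____
______X_
XX__XXX_
_XX_XX__
Generation 2: 29 live cells
_____X__
________
_XX____X
__X_____
_XXXX___
_XX___X_
__X_____
_X____X_
XXXXXXX_
XXXXXXX_
Generation 3: 32 live cells
_____X__
________
_XX____X
__X_____
_XXXX___
_XX___X_
__X_____
XX__X_X_
XXXXXXXX
XXXXXXX_
Generation 4: 37 live cells
_____X__
________
_XX____X
__X_____
_XXXX___
_XX___X_
X_XX_X__
XX__X_XX
XXXXXXXX
XXXXXXXX
Population at generation 4: 37

Answer: 37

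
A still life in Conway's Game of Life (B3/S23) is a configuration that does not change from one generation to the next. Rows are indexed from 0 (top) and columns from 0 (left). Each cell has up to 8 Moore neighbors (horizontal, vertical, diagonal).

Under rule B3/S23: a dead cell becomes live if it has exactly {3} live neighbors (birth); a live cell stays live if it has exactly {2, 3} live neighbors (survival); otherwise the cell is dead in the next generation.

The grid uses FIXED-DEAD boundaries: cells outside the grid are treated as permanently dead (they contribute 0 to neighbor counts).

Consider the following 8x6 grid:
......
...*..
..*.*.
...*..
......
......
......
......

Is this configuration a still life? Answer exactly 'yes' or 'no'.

Answer: yes

Derivation:
Compute generation 1 and compare to generation 0 (given above):
Generation 1:
......
...*..
..*.*.
...*..
......
......
......
......
The grids are IDENTICAL -> still life.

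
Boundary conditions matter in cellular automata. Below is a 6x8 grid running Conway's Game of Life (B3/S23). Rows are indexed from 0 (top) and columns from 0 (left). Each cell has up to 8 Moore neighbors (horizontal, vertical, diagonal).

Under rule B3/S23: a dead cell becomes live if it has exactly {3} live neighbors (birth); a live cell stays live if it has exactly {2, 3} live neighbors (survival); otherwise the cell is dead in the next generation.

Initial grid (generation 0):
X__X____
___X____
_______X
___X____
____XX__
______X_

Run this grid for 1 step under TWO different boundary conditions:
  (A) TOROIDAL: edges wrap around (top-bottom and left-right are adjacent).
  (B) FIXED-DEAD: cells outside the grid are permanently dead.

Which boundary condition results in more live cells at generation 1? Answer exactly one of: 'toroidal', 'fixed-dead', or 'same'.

Under TOROIDAL boundary, generation 1:
________
________
________
____X___
____XX__
____XX__
Population = 5

Under FIXED-DEAD boundary, generation 1:
________
________
________
____X___
____XX__
_____X__
Population = 4

Comparison: toroidal=5, fixed-dead=4 -> toroidal

Answer: toroidal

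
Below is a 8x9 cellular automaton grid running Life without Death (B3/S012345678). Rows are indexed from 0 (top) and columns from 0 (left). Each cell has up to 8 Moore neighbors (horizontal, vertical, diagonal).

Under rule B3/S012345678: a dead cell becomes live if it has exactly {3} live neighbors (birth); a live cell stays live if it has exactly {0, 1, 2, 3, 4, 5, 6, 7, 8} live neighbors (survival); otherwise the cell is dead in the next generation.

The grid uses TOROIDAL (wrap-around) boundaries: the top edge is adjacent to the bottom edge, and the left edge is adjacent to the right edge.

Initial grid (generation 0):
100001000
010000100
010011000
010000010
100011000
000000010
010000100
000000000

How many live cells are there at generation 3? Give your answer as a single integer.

Simulating step by step:
Generation 0 (given above): 15 live cells
Generation 1: 26 live cells
100001000
110010100
111011100
110000110
100011101
000001110
010000100
000000000
Generation 2: 39 live cells
110001000
111110101
111111100
111100110
110011101
100011111
010001110
000000000
Generation 3: 48 live cells
110111001
111110111
111111100
111100110
110011101
100011111
110011110
110001000
Population at generation 3: 48

Answer: 48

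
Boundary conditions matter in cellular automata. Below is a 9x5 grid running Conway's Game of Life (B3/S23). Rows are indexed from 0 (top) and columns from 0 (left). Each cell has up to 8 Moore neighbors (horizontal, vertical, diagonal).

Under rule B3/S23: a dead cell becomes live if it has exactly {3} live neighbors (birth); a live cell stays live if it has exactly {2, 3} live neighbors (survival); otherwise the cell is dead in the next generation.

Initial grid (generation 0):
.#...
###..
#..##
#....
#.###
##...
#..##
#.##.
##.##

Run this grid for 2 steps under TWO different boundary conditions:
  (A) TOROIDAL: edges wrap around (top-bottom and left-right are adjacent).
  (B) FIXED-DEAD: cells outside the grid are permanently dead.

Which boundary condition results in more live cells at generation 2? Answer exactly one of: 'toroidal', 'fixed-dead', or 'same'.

Under TOROIDAL boundary, generation 2:
...##
....#
.#...
.#...
..##.
..##.
.....
.....
.....
Population = 9

Under FIXED-DEAD boundary, generation 2:
#.##.
#....
#....
#....
#.##.
#.#.#
##...
#.#..
##...
Population = 18

Comparison: toroidal=9, fixed-dead=18 -> fixed-dead

Answer: fixed-dead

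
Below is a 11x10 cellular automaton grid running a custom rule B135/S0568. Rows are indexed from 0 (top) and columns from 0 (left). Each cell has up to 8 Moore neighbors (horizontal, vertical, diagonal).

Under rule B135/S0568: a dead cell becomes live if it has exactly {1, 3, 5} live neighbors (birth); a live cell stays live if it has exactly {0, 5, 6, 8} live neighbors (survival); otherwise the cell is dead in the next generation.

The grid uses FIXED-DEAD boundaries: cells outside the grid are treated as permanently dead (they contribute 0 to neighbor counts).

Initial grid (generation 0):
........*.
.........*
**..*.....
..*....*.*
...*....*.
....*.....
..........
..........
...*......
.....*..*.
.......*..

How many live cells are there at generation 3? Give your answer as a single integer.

Answer: 53

Derivation:
Simulating step by step:
Generation 0 (given above): 15 live cells
Generation 1: 44 live cells
.......*..
..****.*..
....*****.
.*.*.**.*.
.*...**...
..*..*.***
...***....
..***.....
..**.*****
..**.*...*
....**...*
Generation 2: 40 live cells
.*.**.*...
.*.......*
*..*****..
..*.***...
......**.*
*..**.*...
...**.*.*.
...***.**.
.***......
......***.
.*.*......
Generation 3: 53 live cells
..*...****
*...**.*.*
.**..*...*
*....*****
*........*
**...*.**.
*****..*..
*.***.*...
*....*.*..
.***.*...*
**.***.*.*
Population at generation 3: 53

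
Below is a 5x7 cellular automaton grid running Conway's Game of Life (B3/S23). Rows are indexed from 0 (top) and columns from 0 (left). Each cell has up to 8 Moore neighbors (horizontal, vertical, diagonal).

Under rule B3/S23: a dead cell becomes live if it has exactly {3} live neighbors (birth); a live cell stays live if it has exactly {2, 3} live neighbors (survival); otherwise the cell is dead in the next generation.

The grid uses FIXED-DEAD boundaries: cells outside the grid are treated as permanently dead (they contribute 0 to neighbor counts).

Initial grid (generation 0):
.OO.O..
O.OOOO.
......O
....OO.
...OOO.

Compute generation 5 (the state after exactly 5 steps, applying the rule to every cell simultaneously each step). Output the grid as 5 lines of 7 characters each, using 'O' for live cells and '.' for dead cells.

Simulating step by step:
Generation 0 (given above): 14 live cells
Generation 1: 12 live cells
.OO.OO.
..O.OO.
......O
...O..O
...O.O.
Generation 2: 15 live cells
.OO.OO.
.OO.O.O
...OO.O
....OOO
....O..
Generation 3: 10 live cells
.OO.OO.
.O....O
..O...O
......O
....O..
Generation 4: 9 live cells
.OO..O.
.O.O..O
.....OO
.....O.
.......
Generation 5: 10 live cells
(generation 5 grid is the final answer)

Answer: .OO....
.O..O.O
....OOO
.....OO
.......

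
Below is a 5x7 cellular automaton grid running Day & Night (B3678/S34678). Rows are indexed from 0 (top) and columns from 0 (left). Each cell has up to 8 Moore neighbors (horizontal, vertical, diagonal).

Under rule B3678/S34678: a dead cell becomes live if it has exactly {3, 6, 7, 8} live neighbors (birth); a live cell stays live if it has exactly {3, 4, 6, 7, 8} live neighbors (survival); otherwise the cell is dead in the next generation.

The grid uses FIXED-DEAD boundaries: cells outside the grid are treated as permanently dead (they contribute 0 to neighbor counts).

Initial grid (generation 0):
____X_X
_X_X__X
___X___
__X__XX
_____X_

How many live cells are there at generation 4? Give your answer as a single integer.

Answer: 2

Derivation:
Simulating step by step:
Generation 0 (given above): 10 live cells
Generation 1: 9 live cells
_____X_
__X_XX_
____XXX
____X__
______X
Generation 2: 5 live cells
____X__
___XX__
____X__
______X
_______
Generation 3: 6 live cells
___X___
___XXX_
___X_X_
_______
_______
Generation 4: 2 live cells
_______
__XX___
_______
_______
_______
Population at generation 4: 2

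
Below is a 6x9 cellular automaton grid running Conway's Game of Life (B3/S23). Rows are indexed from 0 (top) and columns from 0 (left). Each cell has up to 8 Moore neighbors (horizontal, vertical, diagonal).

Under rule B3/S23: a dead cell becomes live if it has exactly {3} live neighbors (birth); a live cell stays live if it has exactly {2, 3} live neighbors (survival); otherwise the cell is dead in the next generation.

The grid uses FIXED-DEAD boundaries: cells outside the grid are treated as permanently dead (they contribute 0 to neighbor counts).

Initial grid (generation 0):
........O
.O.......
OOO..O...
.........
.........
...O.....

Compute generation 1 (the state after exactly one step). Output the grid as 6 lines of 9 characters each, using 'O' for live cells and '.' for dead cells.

Simulating step by step:
Generation 0 (given above): 7 live cells
Generation 1: 7 live cells
(generation 1 grid is the final answer)

Answer: .........
OOO......
OOO......
.O.......
.........
.........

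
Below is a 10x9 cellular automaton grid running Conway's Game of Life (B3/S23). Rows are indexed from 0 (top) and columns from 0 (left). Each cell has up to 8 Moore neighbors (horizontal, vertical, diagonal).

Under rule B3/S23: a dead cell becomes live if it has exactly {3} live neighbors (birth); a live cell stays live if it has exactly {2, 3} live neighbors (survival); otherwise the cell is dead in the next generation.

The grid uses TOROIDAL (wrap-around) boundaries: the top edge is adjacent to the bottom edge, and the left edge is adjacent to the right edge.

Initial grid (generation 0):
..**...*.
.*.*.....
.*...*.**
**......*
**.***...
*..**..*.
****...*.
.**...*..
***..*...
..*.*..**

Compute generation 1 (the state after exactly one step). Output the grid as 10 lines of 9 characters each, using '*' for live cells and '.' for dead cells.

Answer: .*..*..**
**.**.***
.*.....**
.....***.
...*.*...
.....**..
*...*.**.
......*.*
*....****
*...*.***

Derivation:
Simulating step by step:
Generation 0 (given above): 37 live cells
Generation 1: 37 live cells
(generation 1 grid is the final answer)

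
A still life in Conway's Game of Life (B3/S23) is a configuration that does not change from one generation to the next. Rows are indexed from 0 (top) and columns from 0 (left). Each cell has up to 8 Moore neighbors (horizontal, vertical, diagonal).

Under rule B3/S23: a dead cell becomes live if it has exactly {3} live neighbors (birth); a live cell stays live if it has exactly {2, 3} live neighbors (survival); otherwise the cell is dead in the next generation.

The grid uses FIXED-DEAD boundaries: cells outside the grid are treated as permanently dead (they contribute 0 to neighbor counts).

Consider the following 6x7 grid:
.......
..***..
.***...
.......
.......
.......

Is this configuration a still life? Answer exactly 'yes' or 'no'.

Answer: no

Derivation:
Compute generation 1 and compare to generation 0 (given above):
Generation 1:
...*...
.*..*..
.*..*..
..*....
.......
.......
Cell (0,3) differs: gen0=0 vs gen1=1 -> NOT a still life.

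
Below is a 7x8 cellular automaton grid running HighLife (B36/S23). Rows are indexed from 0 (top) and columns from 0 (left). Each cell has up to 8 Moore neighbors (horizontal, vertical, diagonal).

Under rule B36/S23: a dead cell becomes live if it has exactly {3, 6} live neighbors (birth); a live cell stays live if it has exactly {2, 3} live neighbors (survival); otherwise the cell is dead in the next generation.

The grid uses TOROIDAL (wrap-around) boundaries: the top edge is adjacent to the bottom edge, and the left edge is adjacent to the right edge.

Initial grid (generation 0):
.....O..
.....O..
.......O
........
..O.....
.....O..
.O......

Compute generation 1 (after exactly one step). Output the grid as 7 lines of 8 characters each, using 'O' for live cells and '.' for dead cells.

Answer: ........
......O.
........
........
........
........
........

Derivation:
Simulating step by step:
Generation 0 (given above): 6 live cells
Generation 1: 1 live cells
(generation 1 grid is the final answer)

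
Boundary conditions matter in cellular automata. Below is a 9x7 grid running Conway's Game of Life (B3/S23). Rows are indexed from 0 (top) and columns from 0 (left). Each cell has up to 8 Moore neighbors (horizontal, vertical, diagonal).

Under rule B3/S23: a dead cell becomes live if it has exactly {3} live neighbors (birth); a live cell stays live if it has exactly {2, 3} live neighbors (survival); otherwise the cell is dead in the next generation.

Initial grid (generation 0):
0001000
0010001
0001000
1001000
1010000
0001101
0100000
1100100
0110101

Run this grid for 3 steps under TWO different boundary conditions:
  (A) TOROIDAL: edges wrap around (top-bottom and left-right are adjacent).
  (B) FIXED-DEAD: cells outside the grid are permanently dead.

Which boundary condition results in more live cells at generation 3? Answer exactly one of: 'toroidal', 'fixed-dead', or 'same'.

Under TOROIDAL boundary, generation 3:
1100010
0000011
0000000
0001100
0000010
1000000
1000011
0100000
0100010
Population = 15

Under FIXED-DEAD boundary, generation 3:
0000000
0001000
0000100
0001110
0000110
0000110
0000110
1010111
0110000
Population = 18

Comparison: toroidal=15, fixed-dead=18 -> fixed-dead

Answer: fixed-dead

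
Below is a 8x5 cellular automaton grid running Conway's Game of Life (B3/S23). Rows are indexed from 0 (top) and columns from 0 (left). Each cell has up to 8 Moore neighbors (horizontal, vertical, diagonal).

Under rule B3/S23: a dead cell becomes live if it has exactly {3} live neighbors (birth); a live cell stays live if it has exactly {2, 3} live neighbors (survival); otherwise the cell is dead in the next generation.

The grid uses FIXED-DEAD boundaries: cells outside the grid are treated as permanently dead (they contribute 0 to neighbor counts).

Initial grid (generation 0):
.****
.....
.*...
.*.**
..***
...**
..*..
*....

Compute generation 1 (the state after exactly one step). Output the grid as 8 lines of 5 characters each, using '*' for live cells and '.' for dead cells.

Simulating step by step:
Generation 0 (given above): 15 live cells
Generation 1: 9 live cells
(generation 1 grid is the final answer)

Answer: ..**.
.*.*.
..*..
.*..*
.....
....*
...*.
.....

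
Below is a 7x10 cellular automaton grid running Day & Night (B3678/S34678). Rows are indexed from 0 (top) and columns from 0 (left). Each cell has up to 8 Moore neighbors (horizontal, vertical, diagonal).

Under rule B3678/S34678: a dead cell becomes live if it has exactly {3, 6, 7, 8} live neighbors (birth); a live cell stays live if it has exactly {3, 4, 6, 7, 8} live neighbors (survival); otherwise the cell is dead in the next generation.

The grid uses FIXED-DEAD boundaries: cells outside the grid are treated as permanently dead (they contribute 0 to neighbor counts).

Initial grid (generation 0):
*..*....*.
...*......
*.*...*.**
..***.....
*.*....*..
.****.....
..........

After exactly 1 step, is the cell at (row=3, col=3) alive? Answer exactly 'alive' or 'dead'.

Answer: alive

Derivation:
Simulating step by step:
Generation 0 (given above): 19 live cells
Generation 1: 18 live cells
..........
.**....***
.**.*.....
..**...**.
...*......
.***......
..**......

Cell (3,3) at generation 1: 1 -> alive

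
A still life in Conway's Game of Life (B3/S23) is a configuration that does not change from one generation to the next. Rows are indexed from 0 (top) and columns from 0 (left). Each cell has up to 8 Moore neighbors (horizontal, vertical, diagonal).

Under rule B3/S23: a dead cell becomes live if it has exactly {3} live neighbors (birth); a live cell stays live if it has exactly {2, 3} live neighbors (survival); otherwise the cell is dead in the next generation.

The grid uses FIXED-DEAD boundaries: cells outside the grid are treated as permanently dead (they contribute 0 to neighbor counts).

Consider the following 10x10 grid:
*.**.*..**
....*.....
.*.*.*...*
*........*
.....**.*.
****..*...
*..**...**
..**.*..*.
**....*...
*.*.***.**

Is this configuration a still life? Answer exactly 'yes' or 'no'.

Compute generation 1 and compare to generation 0 (given above):
Generation 1:
...**.....
.*...*..**
....*.....
....***.**
*.*..***..
****..*.**
*....*.***
*.**.*.***
*.....*.**
*....***..
Cell (0,0) differs: gen0=1 vs gen1=0 -> NOT a still life.

Answer: no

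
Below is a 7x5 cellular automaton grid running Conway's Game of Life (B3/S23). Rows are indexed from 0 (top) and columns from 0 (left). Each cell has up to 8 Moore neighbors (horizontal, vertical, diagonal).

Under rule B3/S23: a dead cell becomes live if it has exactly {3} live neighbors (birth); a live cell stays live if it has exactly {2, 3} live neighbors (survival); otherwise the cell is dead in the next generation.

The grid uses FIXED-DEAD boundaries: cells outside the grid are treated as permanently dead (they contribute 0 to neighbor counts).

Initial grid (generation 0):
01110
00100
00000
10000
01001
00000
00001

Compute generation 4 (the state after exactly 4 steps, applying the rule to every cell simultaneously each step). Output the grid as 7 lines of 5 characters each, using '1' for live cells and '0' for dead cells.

Simulating step by step:
Generation 0 (given above): 8 live cells
Generation 1: 6 live cells
01110
01110
00000
00000
00000
00000
00000
Generation 2: 5 live cells
01010
01010
00100
00000
00000
00000
00000
Generation 3: 3 live cells
00000
01010
00100
00000
00000
00000
00000
Generation 4: 2 live cells
(generation 4 grid is the final answer)

Answer: 00000
00100
00100
00000
00000
00000
00000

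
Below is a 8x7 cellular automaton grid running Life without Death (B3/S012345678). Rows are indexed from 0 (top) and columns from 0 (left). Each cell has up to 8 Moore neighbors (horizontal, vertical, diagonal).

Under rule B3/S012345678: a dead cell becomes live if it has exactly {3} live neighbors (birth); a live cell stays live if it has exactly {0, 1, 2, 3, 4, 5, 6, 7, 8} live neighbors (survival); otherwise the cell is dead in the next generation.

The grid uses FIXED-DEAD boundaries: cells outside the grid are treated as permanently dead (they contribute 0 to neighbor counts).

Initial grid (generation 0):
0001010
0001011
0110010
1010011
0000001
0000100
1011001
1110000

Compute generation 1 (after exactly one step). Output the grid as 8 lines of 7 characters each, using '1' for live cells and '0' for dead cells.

Simulating step by step:
Generation 0 (given above): 21 live cells
Generation 1: 26 live cells
(generation 1 grid is the final answer)

Answer: 0001011
0001011
0111010
1010011
0000001
0001110
1011001
1111000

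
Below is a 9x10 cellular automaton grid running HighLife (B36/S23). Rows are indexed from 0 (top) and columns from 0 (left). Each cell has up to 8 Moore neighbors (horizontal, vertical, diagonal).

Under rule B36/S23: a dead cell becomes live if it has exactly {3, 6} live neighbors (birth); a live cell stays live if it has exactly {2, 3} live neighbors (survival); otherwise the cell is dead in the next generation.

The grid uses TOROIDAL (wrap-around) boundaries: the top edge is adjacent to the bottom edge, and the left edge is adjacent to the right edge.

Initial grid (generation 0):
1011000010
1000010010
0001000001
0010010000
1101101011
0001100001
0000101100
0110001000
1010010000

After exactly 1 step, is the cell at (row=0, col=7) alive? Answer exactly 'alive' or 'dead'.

Simulating step by step:
Generation 0 (given above): 30 live cells
Generation 1: 35 live cells
1011100000
1111100010
0000100001
0110010010
1100000011
0010001001
0010101100
0111001100
1100000001

Cell (0,7) at generation 1: 0 -> dead

Answer: dead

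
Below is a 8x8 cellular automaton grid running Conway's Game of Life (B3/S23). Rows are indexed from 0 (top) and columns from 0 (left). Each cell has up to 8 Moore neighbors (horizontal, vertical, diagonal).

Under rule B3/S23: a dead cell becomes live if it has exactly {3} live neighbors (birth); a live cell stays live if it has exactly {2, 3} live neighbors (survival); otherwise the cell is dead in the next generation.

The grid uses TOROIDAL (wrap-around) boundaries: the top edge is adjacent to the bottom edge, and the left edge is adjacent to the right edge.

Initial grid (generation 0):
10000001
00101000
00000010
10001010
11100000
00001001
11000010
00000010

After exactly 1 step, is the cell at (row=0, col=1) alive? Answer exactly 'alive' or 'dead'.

Answer: dead

Derivation:
Simulating step by step:
Generation 0 (given above): 17 live cells
Generation 1: 17 live cells
00000001
00000001
00010001
10000100
11010100
00100001
10000110
01000010

Cell (0,1) at generation 1: 0 -> dead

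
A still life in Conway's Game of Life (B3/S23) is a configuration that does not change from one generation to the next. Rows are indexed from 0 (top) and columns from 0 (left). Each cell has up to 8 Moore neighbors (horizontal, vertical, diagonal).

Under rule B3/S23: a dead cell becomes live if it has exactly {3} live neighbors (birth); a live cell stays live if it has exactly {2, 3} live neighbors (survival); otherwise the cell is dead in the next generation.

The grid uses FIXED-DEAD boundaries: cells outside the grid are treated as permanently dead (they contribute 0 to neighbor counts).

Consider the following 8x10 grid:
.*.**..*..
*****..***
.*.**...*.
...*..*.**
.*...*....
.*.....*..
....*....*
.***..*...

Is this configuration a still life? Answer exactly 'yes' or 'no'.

Compute generation 1 and compare to generation 0 (given above):
Generation 1:
**..*..*..
*....*.*.*
**...*....
...*.*.***
..*...***.
..........
.*.*......
..**......
Cell (0,0) differs: gen0=0 vs gen1=1 -> NOT a still life.

Answer: no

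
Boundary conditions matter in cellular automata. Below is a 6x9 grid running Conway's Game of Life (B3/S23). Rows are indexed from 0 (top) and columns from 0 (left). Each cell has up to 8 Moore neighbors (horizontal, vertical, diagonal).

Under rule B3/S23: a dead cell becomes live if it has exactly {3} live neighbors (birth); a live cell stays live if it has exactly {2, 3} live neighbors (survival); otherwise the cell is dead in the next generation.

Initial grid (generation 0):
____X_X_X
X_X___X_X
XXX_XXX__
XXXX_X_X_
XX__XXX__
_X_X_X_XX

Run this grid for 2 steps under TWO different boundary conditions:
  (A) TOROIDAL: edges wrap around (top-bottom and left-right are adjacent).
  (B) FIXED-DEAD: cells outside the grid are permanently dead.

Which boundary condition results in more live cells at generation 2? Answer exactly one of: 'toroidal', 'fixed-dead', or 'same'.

Answer: toroidal

Derivation:
Under TOROIDAL boundary, generation 2:
____X____
_XX_X__X_
___X_X_X_
_________
__X______
XX__X____
Population = 12

Under FIXED-DEAD boundary, generation 2:
_____X___
___XX____
___X_X___
_________
_X____XXX
_X_______
Population = 10

Comparison: toroidal=12, fixed-dead=10 -> toroidal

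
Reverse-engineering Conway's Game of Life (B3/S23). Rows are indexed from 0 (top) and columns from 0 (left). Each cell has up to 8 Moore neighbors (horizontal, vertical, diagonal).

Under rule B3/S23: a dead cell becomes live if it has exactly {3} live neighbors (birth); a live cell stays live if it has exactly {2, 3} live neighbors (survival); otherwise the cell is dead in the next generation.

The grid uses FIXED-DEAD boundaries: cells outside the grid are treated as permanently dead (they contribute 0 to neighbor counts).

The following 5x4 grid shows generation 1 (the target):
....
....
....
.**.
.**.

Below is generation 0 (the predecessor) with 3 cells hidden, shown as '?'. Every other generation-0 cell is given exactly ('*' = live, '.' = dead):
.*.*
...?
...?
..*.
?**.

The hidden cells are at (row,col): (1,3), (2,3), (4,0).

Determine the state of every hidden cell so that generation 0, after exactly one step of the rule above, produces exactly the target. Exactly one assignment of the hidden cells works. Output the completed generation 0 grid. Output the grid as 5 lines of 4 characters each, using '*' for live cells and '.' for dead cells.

Hidden generation-0 cells (in order): (1,3), (2,3), (4,0).
A hidden cell only influences target cells in its own 3x3 neighborhood. Try each of the 2^3 = 8 assignments, step the completed generation 0 forward once under B3/S23, and compare with the target:
  (1,3)=. (2,3)=. (4,0)=. -> step reproduces the target at every cell -> ACCEPT
  (1,3)=. (2,3)=. (4,0)=* -> step gives (3,1)='.' but target has '*' -> reject
  (1,3)=. (2,3)=* (4,0)=. -> step gives (1,2)='*' but target has '.' -> reject
  (1,3)=. (2,3)=* (4,0)=* -> step gives (1,2)='*' but target has '.' -> reject
  (1,3)=* (2,3)=. (4,0)=. -> step gives (0,2)='*' but target has '.' -> reject
  (1,3)=* (2,3)=. (4,0)=* -> step gives (0,2)='*' but target has '.' -> reject
  (1,3)=* (2,3)=* (4,0)=. -> step gives (0,2)='*' but target has '.' -> reject
  (1,3)=* (2,3)=* (4,0)=* -> step gives (0,2)='*' but target has '.' -> reject
Unique solution: (1,3)=dead, (2,3)=dead, (4,0)=dead.
Check: live-neighbor counts of every cell in the completed generation 0:
1020
1121
0111
1322
1222
Applying B3/S23 to generation 0 with these counts gives:
....
....
....
.**.
.**.
which matches the target exactly.

Answer: .*.*
....
....
..*.
.**.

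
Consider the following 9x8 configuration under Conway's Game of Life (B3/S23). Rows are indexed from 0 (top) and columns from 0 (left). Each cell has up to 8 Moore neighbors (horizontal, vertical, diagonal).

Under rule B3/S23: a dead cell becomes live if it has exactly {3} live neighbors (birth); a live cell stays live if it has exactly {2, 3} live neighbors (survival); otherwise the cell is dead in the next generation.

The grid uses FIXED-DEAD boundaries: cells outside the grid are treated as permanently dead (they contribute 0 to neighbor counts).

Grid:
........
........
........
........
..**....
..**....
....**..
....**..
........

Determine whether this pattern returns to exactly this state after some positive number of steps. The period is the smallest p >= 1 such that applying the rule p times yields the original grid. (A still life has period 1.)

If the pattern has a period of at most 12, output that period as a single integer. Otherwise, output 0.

Simulating and comparing each generation to the original:
Gen 0 (original, given above): 8 live cells
Gen 1: 6 live cells, differs from original
Gen 2: 8 live cells, MATCHES original -> period = 2

Answer: 2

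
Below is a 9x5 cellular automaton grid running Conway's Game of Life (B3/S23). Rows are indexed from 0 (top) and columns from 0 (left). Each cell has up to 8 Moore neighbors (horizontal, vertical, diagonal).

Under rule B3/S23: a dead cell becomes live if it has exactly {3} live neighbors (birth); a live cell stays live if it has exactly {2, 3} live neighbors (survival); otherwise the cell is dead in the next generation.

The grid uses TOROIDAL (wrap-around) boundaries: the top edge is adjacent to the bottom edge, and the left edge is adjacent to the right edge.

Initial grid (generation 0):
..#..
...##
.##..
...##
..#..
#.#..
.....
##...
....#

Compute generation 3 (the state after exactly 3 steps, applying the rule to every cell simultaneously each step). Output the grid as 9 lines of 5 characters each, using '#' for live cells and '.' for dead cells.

Simulating step by step:
Generation 0 (given above): 13 live cells
Generation 1: 15 live cells
....#
.#.#.
#.#..
.#.#.
.##.#
.#...
#....
#....
##...
Generation 2: 24 live cells
.##.#
#####
#..##
...##
.#.#.
.##..
##...
#...#
##..#
Generation 3: 7 live cells
(generation 3 grid is the final answer)

Answer: .....
.....
.....
.....
##.##
.....
..#.#
.....
..#..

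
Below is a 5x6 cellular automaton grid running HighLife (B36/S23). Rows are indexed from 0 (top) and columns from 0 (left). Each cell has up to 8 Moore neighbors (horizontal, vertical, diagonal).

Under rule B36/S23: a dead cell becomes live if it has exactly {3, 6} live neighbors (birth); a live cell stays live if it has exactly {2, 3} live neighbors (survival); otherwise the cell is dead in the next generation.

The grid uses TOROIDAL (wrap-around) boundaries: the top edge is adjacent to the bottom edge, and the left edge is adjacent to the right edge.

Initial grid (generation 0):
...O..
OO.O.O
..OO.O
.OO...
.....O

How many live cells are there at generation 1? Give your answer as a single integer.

Answer: 14

Derivation:
Simulating step by step:
Generation 0 (given above): 11 live cells
Generation 1: 14 live cells
..O..O
OO.O.O
...O.O
OOOOO.
..O...
Population at generation 1: 14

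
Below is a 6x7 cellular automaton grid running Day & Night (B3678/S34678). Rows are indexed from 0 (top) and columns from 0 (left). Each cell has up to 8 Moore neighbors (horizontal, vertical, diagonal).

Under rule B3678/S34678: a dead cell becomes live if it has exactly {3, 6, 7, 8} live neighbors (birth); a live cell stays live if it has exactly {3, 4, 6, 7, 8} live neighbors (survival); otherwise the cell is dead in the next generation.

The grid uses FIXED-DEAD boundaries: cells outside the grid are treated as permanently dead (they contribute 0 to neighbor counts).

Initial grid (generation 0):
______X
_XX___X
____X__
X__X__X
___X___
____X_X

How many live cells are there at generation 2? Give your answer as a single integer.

Answer: 4

Derivation:
Simulating step by step:
Generation 0 (given above): 11 live cells
Generation 1: 8 live cells
_______
_____X_
_XXX_X_
____X__
____XX_
_______
Generation 2: 4 live cells
_______
__X_X__
_______
__X_X__
_______
_______
Population at generation 2: 4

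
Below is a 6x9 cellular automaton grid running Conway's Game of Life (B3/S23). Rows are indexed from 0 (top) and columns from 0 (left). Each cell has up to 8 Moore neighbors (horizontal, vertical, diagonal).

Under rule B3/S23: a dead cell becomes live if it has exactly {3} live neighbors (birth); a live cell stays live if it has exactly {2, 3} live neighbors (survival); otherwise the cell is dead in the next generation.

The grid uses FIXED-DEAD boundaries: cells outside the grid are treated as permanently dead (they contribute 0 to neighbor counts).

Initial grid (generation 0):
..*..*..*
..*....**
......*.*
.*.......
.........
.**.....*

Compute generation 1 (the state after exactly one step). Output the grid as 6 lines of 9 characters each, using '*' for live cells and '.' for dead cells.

Answer: .......**
......*.*
........*
.........
.**......
.........

Derivation:
Simulating step by step:
Generation 0 (given above): 12 live cells
Generation 1: 7 live cells
(generation 1 grid is the final answer)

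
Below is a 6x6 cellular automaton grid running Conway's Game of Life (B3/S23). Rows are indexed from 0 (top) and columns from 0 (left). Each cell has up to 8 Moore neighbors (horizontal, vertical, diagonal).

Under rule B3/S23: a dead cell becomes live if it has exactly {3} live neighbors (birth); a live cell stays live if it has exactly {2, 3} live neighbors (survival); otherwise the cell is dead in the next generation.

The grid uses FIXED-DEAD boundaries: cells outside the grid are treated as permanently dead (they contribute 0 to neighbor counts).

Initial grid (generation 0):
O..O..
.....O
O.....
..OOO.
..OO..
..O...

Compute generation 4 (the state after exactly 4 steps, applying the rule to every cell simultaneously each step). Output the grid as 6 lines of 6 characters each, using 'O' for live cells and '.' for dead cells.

Answer: ......
..OOO.
.OOOOO
OO.O..
.O.OOO
..OOO.

Derivation:
Simulating step by step:
Generation 0 (given above): 10 live cells
Generation 1: 9 live cells
......
......
...OO.
.OO.O.
.O..O.
..OO..
Generation 2: 11 live cells
......
......
..OOO.
.OO.OO
.O..O.
..OO..
Generation 3: 12 live cells
......
...O..
.OO.OO
.O...O
.O..OO
..OO..
Generation 4: 18 live cells
(generation 4 grid is the final answer)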